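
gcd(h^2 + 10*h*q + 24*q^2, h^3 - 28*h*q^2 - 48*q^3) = h + 4*q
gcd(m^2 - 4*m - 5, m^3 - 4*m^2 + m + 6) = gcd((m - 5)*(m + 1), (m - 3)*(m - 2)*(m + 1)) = m + 1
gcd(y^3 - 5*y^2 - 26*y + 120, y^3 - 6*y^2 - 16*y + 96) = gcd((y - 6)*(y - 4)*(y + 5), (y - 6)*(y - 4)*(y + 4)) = y^2 - 10*y + 24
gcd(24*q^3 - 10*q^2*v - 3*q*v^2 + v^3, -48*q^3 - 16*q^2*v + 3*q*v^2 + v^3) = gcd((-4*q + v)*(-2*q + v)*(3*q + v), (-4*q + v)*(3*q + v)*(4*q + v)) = 12*q^2 + q*v - v^2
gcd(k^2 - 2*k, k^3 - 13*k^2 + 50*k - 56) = k - 2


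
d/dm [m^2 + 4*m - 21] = 2*m + 4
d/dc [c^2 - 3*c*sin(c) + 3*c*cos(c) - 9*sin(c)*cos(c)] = -3*sqrt(2)*c*sin(c + pi/4) + 2*c - 9*cos(2*c) + 3*sqrt(2)*cos(c + pi/4)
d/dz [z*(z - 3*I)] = 2*z - 3*I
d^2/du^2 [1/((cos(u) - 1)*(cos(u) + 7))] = (-4*sin(u)^4 + 66*sin(u)^2 - 39*cos(u)/2 - 9*cos(3*u)/2 + 24)/((cos(u) - 1)^3*(cos(u) + 7)^3)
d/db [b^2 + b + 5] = 2*b + 1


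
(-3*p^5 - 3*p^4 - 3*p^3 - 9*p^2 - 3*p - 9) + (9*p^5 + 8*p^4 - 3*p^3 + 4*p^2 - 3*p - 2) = 6*p^5 + 5*p^4 - 6*p^3 - 5*p^2 - 6*p - 11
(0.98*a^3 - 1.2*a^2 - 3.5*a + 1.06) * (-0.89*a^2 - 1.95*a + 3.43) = -0.8722*a^5 - 0.843*a^4 + 8.8164*a^3 + 1.7656*a^2 - 14.072*a + 3.6358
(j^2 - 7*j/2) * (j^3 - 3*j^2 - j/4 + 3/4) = j^5 - 13*j^4/2 + 41*j^3/4 + 13*j^2/8 - 21*j/8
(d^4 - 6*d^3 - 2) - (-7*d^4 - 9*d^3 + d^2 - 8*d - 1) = 8*d^4 + 3*d^3 - d^2 + 8*d - 1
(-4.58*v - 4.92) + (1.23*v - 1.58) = -3.35*v - 6.5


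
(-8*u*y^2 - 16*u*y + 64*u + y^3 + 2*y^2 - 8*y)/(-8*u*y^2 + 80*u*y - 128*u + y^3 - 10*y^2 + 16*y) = (y + 4)/(y - 8)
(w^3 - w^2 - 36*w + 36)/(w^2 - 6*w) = w + 5 - 6/w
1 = 1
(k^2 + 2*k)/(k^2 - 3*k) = (k + 2)/(k - 3)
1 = 1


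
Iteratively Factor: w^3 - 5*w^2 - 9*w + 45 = (w + 3)*(w^2 - 8*w + 15) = (w - 5)*(w + 3)*(w - 3)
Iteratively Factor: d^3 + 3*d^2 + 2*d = (d + 2)*(d^2 + d) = (d + 1)*(d + 2)*(d)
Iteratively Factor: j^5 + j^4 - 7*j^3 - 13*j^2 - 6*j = (j + 1)*(j^4 - 7*j^2 - 6*j) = (j - 3)*(j + 1)*(j^3 + 3*j^2 + 2*j) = (j - 3)*(j + 1)^2*(j^2 + 2*j) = (j - 3)*(j + 1)^2*(j + 2)*(j)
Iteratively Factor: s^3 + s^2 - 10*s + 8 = (s + 4)*(s^2 - 3*s + 2) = (s - 1)*(s + 4)*(s - 2)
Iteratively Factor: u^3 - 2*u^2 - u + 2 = (u - 1)*(u^2 - u - 2) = (u - 1)*(u + 1)*(u - 2)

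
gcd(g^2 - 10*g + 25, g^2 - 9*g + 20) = g - 5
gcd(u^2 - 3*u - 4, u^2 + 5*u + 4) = u + 1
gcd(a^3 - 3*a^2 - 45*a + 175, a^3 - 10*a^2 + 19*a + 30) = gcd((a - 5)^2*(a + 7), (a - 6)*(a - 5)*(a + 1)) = a - 5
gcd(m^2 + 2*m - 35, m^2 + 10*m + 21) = m + 7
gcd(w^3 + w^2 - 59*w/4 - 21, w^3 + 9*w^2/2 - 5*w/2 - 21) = w + 7/2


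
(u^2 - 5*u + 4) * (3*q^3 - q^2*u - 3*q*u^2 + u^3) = 3*q^3*u^2 - 15*q^3*u + 12*q^3 - q^2*u^3 + 5*q^2*u^2 - 4*q^2*u - 3*q*u^4 + 15*q*u^3 - 12*q*u^2 + u^5 - 5*u^4 + 4*u^3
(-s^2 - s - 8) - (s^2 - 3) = -2*s^2 - s - 5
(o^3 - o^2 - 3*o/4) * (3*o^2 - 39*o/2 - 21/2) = 3*o^5 - 45*o^4/2 + 27*o^3/4 + 201*o^2/8 + 63*o/8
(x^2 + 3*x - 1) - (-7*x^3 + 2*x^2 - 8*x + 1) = 7*x^3 - x^2 + 11*x - 2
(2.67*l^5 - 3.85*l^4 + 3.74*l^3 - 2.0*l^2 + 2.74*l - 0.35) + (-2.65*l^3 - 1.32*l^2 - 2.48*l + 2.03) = 2.67*l^5 - 3.85*l^4 + 1.09*l^3 - 3.32*l^2 + 0.26*l + 1.68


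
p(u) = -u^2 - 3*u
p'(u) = -2*u - 3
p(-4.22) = -5.15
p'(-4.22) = 5.44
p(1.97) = -9.79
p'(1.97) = -6.94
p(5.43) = -45.77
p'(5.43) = -13.86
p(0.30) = -0.99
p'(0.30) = -3.60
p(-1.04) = 2.04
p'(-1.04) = -0.92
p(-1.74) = 2.19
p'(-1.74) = 0.48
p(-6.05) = -18.45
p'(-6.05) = 9.10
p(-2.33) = 1.56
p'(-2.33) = 1.66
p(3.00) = -18.00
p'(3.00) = -9.00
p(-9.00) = -54.00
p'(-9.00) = 15.00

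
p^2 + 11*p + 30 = (p + 5)*(p + 6)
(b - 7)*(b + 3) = b^2 - 4*b - 21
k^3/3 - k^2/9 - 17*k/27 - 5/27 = (k/3 + 1/3)*(k - 5/3)*(k + 1/3)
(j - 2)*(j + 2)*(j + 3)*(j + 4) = j^4 + 7*j^3 + 8*j^2 - 28*j - 48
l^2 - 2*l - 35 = (l - 7)*(l + 5)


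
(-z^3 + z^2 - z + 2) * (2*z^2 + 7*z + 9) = -2*z^5 - 5*z^4 - 4*z^3 + 6*z^2 + 5*z + 18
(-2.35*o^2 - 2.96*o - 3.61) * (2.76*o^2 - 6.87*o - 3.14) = -6.486*o^4 + 7.9749*o^3 + 17.7506*o^2 + 34.0951*o + 11.3354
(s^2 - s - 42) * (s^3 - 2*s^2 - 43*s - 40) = s^5 - 3*s^4 - 83*s^3 + 87*s^2 + 1846*s + 1680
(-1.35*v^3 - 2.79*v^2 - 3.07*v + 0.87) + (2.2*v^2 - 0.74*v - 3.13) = -1.35*v^3 - 0.59*v^2 - 3.81*v - 2.26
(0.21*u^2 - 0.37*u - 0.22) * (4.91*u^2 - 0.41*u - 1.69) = 1.0311*u^4 - 1.9028*u^3 - 1.2834*u^2 + 0.7155*u + 0.3718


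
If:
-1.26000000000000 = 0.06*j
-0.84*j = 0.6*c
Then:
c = 29.40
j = -21.00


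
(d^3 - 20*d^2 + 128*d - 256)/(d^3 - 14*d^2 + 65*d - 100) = (d^2 - 16*d + 64)/(d^2 - 10*d + 25)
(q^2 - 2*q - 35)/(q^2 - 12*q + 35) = (q + 5)/(q - 5)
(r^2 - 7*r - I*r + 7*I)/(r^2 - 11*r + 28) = (r - I)/(r - 4)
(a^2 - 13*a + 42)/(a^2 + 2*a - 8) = (a^2 - 13*a + 42)/(a^2 + 2*a - 8)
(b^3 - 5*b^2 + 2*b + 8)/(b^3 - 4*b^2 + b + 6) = (b - 4)/(b - 3)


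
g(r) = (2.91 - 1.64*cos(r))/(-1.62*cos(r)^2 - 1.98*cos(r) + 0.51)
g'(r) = (2.91 - 1.64*cos(r))*(-3.24*sin(r)*cos(r) - 1.98*sin(r))/(-1.62*cos(r)^2 - 1.98*cos(r) + 0.51)^2 + 1.64*sin(r)/(-1.62*cos(r)^2 - 1.98*cos(r) + 0.51)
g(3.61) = 4.43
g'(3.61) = -2.60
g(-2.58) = 4.19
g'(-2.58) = -2.51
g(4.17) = 3.41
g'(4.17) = -0.46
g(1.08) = -2.73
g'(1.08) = -12.63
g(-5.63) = -0.77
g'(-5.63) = -1.50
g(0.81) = -1.09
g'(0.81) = -2.79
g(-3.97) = 3.63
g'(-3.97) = 1.60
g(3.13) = 5.23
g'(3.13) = 0.11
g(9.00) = 4.54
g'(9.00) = 2.58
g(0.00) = -0.41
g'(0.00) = 0.00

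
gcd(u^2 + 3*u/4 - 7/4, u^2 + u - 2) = u - 1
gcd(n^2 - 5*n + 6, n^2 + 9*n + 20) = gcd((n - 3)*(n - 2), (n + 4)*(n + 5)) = 1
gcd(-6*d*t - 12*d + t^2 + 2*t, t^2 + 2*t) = t + 2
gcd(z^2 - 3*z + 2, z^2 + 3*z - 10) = z - 2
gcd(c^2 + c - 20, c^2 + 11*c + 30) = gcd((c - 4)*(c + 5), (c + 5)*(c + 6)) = c + 5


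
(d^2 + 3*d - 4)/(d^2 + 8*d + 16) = (d - 1)/(d + 4)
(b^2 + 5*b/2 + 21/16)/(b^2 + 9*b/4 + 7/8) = (4*b + 3)/(2*(2*b + 1))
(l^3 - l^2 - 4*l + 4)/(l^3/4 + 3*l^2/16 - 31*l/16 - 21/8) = 16*(l^2 - 3*l + 2)/(4*l^2 - 5*l - 21)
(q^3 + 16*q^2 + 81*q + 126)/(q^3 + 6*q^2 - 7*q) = (q^2 + 9*q + 18)/(q*(q - 1))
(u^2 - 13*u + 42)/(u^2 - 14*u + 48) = (u - 7)/(u - 8)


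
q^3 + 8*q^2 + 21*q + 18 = (q + 2)*(q + 3)^2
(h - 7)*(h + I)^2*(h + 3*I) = h^4 - 7*h^3 + 5*I*h^3 - 7*h^2 - 35*I*h^2 + 49*h - 3*I*h + 21*I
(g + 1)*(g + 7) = g^2 + 8*g + 7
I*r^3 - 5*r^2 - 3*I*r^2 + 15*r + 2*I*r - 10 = (r - 2)*(r + 5*I)*(I*r - I)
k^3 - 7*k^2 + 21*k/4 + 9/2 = (k - 6)*(k - 3/2)*(k + 1/2)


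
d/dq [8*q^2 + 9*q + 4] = 16*q + 9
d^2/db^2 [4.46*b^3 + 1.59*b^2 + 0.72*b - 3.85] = 26.76*b + 3.18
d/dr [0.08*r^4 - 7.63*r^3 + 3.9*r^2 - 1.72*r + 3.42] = 0.32*r^3 - 22.89*r^2 + 7.8*r - 1.72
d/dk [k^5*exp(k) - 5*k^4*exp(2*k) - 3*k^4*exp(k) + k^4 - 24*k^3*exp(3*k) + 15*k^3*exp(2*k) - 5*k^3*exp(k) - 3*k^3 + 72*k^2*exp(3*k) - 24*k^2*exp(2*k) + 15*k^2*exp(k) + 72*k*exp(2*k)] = k^5*exp(k) - 10*k^4*exp(2*k) + 2*k^4*exp(k) - 72*k^3*exp(3*k) + 10*k^3*exp(2*k) - 17*k^3*exp(k) + 4*k^3 + 144*k^2*exp(3*k) - 3*k^2*exp(2*k) - 9*k^2 + 144*k*exp(3*k) + 96*k*exp(2*k) + 30*k*exp(k) + 72*exp(2*k)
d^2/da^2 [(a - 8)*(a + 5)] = 2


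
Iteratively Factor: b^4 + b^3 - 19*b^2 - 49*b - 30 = (b + 3)*(b^3 - 2*b^2 - 13*b - 10) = (b + 2)*(b + 3)*(b^2 - 4*b - 5) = (b - 5)*(b + 2)*(b + 3)*(b + 1)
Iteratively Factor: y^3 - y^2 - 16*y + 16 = (y - 1)*(y^2 - 16) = (y - 4)*(y - 1)*(y + 4)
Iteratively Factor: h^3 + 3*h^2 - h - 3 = (h - 1)*(h^2 + 4*h + 3) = (h - 1)*(h + 1)*(h + 3)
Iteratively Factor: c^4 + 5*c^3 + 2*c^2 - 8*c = (c)*(c^3 + 5*c^2 + 2*c - 8) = c*(c + 4)*(c^2 + c - 2) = c*(c + 2)*(c + 4)*(c - 1)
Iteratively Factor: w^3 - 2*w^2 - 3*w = (w + 1)*(w^2 - 3*w) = w*(w + 1)*(w - 3)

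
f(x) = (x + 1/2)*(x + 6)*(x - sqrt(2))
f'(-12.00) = 303.75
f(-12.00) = -925.58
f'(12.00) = 547.87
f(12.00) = 2381.80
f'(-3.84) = -1.01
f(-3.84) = 37.91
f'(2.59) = 40.28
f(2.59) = 31.21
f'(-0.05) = -6.69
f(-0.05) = -3.92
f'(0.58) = 0.72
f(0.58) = -5.93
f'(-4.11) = 2.68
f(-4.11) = 37.69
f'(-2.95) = -10.09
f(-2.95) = 32.61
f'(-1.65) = -14.81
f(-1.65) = 15.33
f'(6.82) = 202.71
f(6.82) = 507.29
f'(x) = (x + 1/2)*(x + 6) + (x + 1/2)*(x - sqrt(2)) + (x + 6)*(x - sqrt(2))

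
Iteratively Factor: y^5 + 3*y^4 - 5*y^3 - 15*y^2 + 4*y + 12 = (y + 1)*(y^4 + 2*y^3 - 7*y^2 - 8*y + 12) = (y + 1)*(y + 3)*(y^3 - y^2 - 4*y + 4) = (y - 1)*(y + 1)*(y + 3)*(y^2 - 4) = (y - 2)*(y - 1)*(y + 1)*(y + 3)*(y + 2)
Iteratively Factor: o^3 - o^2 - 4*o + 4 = (o - 2)*(o^2 + o - 2) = (o - 2)*(o + 2)*(o - 1)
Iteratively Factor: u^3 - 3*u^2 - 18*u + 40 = (u - 5)*(u^2 + 2*u - 8) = (u - 5)*(u - 2)*(u + 4)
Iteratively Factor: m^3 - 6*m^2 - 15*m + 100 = (m - 5)*(m^2 - m - 20) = (m - 5)^2*(m + 4)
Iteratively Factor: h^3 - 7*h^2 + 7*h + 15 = (h - 3)*(h^2 - 4*h - 5) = (h - 3)*(h + 1)*(h - 5)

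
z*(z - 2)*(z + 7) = z^3 + 5*z^2 - 14*z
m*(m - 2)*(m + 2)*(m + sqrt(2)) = m^4 + sqrt(2)*m^3 - 4*m^2 - 4*sqrt(2)*m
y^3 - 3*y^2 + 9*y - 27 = (y - 3)*(y - 3*I)*(y + 3*I)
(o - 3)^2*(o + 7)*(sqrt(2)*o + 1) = sqrt(2)*o^4 + o^3 + sqrt(2)*o^3 - 33*sqrt(2)*o^2 + o^2 - 33*o + 63*sqrt(2)*o + 63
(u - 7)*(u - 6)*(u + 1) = u^3 - 12*u^2 + 29*u + 42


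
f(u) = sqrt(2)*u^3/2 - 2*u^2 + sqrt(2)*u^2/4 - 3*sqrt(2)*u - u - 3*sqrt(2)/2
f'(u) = 3*sqrt(2)*u^2/2 - 4*u + sqrt(2)*u/2 - 3*sqrt(2) - 1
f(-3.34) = -29.32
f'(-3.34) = 29.42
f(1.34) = -10.40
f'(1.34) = -5.85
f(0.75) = -6.68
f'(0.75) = -6.52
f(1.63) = -11.98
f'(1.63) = -4.97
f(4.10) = -2.56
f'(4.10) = 16.92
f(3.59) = -9.45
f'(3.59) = 10.28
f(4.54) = 6.31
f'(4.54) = 23.53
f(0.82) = -7.14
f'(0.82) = -6.52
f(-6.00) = -182.67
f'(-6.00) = 90.88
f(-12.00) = -1398.18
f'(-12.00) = 339.74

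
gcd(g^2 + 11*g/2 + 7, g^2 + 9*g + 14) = g + 2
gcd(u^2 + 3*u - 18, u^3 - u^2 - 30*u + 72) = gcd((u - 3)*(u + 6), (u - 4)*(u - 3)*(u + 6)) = u^2 + 3*u - 18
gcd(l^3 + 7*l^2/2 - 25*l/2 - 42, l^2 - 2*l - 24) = l + 4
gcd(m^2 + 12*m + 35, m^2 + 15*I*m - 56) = 1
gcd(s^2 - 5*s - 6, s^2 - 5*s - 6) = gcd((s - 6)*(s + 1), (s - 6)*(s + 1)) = s^2 - 5*s - 6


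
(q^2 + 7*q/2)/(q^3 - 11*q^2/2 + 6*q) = (2*q + 7)/(2*q^2 - 11*q + 12)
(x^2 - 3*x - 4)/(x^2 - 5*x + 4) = (x + 1)/(x - 1)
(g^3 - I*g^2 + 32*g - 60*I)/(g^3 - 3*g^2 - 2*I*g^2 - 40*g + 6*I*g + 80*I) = (g^2 + I*g + 30)/(g^2 - 3*g - 40)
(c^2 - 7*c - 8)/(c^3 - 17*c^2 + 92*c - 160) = (c + 1)/(c^2 - 9*c + 20)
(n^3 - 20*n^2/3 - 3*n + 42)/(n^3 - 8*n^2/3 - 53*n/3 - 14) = (n - 3)/(n + 1)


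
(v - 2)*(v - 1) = v^2 - 3*v + 2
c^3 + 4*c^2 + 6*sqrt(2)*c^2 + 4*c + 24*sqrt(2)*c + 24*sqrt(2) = (c + 2)^2*(c + 6*sqrt(2))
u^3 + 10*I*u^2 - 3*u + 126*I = (u - 3*I)*(u + 6*I)*(u + 7*I)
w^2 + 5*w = w*(w + 5)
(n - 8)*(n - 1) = n^2 - 9*n + 8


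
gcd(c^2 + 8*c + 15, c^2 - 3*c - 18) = c + 3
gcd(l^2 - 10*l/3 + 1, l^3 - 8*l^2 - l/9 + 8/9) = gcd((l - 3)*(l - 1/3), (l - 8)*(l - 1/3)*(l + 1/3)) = l - 1/3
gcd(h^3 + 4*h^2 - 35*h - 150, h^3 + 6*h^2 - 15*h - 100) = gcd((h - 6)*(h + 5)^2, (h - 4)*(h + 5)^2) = h^2 + 10*h + 25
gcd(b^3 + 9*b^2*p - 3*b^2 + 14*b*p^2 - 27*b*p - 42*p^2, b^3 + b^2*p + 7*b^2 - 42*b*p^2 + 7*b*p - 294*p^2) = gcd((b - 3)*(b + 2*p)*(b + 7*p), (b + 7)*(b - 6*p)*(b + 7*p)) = b + 7*p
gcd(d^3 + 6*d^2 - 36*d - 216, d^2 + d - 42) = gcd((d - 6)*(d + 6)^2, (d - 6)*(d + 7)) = d - 6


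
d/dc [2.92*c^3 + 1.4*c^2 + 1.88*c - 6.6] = 8.76*c^2 + 2.8*c + 1.88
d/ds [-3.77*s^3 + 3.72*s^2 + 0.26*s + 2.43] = -11.31*s^2 + 7.44*s + 0.26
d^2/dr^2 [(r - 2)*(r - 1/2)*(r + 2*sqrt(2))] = 6*r - 5 + 4*sqrt(2)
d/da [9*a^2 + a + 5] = 18*a + 1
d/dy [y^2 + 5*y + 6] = 2*y + 5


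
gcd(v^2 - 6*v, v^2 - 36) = v - 6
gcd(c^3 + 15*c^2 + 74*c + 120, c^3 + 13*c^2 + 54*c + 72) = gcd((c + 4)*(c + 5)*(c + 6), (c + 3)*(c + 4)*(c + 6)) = c^2 + 10*c + 24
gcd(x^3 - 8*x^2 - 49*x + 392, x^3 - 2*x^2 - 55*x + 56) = x^2 - x - 56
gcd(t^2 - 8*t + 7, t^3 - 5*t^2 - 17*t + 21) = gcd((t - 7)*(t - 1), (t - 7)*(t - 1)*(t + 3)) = t^2 - 8*t + 7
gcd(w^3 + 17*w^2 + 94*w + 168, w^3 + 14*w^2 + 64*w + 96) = w^2 + 10*w + 24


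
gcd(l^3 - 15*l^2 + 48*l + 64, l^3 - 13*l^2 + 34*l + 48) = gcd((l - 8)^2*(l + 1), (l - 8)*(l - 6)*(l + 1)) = l^2 - 7*l - 8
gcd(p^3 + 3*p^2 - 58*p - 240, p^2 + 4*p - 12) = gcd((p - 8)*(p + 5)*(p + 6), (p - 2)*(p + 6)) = p + 6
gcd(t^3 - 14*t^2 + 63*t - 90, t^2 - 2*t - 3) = t - 3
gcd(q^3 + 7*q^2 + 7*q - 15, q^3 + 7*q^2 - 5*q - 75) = q + 5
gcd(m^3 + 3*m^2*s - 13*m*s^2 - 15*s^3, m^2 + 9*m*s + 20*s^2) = m + 5*s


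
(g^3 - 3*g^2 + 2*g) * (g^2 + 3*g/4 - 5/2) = g^5 - 9*g^4/4 - 11*g^3/4 + 9*g^2 - 5*g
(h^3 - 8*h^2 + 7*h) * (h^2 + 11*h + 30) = h^5 + 3*h^4 - 51*h^3 - 163*h^2 + 210*h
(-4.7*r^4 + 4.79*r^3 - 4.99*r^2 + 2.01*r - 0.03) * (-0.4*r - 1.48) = 1.88*r^5 + 5.04*r^4 - 5.0932*r^3 + 6.5812*r^2 - 2.9628*r + 0.0444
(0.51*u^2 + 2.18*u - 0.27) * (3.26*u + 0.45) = 1.6626*u^3 + 7.3363*u^2 + 0.1008*u - 0.1215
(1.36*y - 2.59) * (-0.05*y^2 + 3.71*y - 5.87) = -0.068*y^3 + 5.1751*y^2 - 17.5921*y + 15.2033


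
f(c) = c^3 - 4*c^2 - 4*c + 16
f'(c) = 3*c^2 - 8*c - 4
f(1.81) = 1.59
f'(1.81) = -8.65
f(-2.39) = -10.94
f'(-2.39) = 32.26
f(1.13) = 7.82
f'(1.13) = -9.21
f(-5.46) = -244.18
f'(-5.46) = 129.11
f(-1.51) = 9.48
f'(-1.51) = 14.92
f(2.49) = -3.32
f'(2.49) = -5.32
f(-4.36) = -125.48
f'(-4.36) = 87.91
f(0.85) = 10.32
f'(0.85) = -8.63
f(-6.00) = -320.00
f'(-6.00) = 152.00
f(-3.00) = -35.00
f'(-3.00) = 47.00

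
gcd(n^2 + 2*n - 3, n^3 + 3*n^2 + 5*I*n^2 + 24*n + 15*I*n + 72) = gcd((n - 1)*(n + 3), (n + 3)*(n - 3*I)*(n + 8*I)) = n + 3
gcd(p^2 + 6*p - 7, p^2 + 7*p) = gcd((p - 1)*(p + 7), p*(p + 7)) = p + 7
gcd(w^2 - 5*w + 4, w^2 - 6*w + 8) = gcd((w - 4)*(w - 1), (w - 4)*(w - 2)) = w - 4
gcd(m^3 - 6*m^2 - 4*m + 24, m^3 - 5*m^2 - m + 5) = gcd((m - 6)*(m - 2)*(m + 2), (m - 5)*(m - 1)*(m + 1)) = 1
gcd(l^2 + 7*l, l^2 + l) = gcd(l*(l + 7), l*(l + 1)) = l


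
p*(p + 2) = p^2 + 2*p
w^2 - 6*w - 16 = (w - 8)*(w + 2)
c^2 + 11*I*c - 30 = (c + 5*I)*(c + 6*I)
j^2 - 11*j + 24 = (j - 8)*(j - 3)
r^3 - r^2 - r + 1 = (r - 1)^2*(r + 1)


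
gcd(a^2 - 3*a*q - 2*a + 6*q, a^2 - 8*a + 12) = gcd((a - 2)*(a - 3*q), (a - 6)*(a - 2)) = a - 2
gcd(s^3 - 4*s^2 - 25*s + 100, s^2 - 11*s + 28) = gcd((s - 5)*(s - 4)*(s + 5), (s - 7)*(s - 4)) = s - 4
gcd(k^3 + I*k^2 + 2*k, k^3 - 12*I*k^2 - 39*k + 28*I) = k - I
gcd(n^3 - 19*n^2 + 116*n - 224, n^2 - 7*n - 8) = n - 8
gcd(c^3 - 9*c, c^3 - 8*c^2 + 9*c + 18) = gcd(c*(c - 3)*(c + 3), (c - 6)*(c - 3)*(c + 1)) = c - 3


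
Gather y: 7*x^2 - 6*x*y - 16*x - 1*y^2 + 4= 7*x^2 - 6*x*y - 16*x - y^2 + 4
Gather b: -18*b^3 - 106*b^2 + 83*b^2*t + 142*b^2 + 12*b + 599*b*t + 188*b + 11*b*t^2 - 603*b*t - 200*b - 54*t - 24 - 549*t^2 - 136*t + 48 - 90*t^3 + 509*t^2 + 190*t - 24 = -18*b^3 + b^2*(83*t + 36) + b*(11*t^2 - 4*t) - 90*t^3 - 40*t^2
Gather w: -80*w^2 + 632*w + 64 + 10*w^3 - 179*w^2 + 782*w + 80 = 10*w^3 - 259*w^2 + 1414*w + 144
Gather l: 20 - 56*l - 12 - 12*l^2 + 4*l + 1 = -12*l^2 - 52*l + 9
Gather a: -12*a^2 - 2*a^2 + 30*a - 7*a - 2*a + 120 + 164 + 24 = -14*a^2 + 21*a + 308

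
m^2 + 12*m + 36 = (m + 6)^2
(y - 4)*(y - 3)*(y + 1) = y^3 - 6*y^2 + 5*y + 12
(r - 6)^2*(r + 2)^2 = r^4 - 8*r^3 - 8*r^2 + 96*r + 144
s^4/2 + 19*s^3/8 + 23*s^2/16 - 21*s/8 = s*(s/2 + 1)*(s - 3/4)*(s + 7/2)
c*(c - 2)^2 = c^3 - 4*c^2 + 4*c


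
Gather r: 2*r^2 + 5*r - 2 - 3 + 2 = 2*r^2 + 5*r - 3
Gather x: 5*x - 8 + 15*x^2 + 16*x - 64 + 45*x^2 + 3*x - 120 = 60*x^2 + 24*x - 192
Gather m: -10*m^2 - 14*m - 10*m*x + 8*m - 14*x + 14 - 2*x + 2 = -10*m^2 + m*(-10*x - 6) - 16*x + 16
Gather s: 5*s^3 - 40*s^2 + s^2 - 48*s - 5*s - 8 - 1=5*s^3 - 39*s^2 - 53*s - 9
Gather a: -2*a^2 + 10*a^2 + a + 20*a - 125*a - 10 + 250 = 8*a^2 - 104*a + 240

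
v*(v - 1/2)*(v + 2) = v^3 + 3*v^2/2 - v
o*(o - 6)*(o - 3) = o^3 - 9*o^2 + 18*o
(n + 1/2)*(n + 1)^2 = n^3 + 5*n^2/2 + 2*n + 1/2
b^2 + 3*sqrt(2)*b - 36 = (b - 3*sqrt(2))*(b + 6*sqrt(2))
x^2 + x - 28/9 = (x - 4/3)*(x + 7/3)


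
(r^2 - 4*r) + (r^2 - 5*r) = 2*r^2 - 9*r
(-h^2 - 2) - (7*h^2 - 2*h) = -8*h^2 + 2*h - 2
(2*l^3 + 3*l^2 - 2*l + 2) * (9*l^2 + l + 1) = 18*l^5 + 29*l^4 - 13*l^3 + 19*l^2 + 2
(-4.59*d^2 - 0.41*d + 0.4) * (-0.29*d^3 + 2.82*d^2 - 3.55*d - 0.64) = 1.3311*d^5 - 12.8249*d^4 + 15.0223*d^3 + 5.5211*d^2 - 1.1576*d - 0.256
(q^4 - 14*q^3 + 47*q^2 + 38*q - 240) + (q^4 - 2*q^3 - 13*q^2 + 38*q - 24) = 2*q^4 - 16*q^3 + 34*q^2 + 76*q - 264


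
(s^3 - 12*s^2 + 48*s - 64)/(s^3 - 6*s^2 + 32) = (s - 4)/(s + 2)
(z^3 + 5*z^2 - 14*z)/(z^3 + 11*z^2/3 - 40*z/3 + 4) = 3*z*(z + 7)/(3*z^2 + 17*z - 6)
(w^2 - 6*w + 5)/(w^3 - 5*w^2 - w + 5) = 1/(w + 1)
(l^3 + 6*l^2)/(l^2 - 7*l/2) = 2*l*(l + 6)/(2*l - 7)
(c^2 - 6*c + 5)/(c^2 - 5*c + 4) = (c - 5)/(c - 4)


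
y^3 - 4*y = y*(y - 2)*(y + 2)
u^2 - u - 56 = (u - 8)*(u + 7)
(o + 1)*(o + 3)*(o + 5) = o^3 + 9*o^2 + 23*o + 15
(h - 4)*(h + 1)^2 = h^3 - 2*h^2 - 7*h - 4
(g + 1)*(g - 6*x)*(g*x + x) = g^3*x - 6*g^2*x^2 + 2*g^2*x - 12*g*x^2 + g*x - 6*x^2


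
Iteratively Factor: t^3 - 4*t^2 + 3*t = (t)*(t^2 - 4*t + 3) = t*(t - 1)*(t - 3)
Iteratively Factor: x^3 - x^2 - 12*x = (x + 3)*(x^2 - 4*x) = (x - 4)*(x + 3)*(x)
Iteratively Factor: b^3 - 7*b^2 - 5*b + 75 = (b - 5)*(b^2 - 2*b - 15) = (b - 5)^2*(b + 3)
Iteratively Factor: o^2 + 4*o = (o + 4)*(o)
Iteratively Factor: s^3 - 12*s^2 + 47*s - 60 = (s - 3)*(s^2 - 9*s + 20) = (s - 5)*(s - 3)*(s - 4)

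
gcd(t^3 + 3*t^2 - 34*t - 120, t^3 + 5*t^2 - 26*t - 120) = t + 4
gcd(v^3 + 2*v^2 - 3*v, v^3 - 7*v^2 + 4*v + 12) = 1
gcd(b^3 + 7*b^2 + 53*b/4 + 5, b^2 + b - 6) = 1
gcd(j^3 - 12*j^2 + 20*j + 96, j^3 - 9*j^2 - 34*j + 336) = j - 8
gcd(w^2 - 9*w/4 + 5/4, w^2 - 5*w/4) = w - 5/4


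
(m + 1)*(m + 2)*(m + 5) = m^3 + 8*m^2 + 17*m + 10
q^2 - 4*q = q*(q - 4)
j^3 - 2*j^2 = j^2*(j - 2)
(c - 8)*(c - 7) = c^2 - 15*c + 56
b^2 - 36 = (b - 6)*(b + 6)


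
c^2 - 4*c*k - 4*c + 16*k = (c - 4)*(c - 4*k)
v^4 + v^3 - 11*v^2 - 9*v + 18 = (v - 3)*(v - 1)*(v + 2)*(v + 3)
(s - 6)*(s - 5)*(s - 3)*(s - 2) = s^4 - 16*s^3 + 91*s^2 - 216*s + 180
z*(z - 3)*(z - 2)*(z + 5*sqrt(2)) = z^4 - 5*z^3 + 5*sqrt(2)*z^3 - 25*sqrt(2)*z^2 + 6*z^2 + 30*sqrt(2)*z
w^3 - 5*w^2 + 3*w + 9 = (w - 3)^2*(w + 1)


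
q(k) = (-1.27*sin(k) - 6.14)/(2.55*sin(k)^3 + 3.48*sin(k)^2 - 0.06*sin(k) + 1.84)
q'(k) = (-1.27*sin(k) - 6.14)*(-7.65*sin(k)^2*cos(k) - 6.96*sin(k)*cos(k) + 0.06*cos(k))/(2.55*sin(k)^3 + 3.48*sin(k)^2 - 0.06*sin(k) + 1.84)^2 - 1.27*cos(k)/(2.55*sin(k)^3 + 3.48*sin(k)^2 - 0.06*sin(k) + 1.84)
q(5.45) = -1.89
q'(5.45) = -0.78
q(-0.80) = -1.91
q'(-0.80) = -0.87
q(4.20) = -1.77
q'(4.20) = 0.31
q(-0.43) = -2.46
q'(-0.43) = -2.10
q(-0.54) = -2.24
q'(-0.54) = -1.72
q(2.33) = -1.53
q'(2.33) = -1.88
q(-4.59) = -0.96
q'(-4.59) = -0.20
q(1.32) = -1.00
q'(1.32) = 0.42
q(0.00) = -3.34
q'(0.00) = -0.80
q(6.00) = -2.79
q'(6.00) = -2.41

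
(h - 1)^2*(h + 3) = h^3 + h^2 - 5*h + 3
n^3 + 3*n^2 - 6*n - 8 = (n - 2)*(n + 1)*(n + 4)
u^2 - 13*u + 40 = (u - 8)*(u - 5)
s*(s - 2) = s^2 - 2*s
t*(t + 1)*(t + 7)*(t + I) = t^4 + 8*t^3 + I*t^3 + 7*t^2 + 8*I*t^2 + 7*I*t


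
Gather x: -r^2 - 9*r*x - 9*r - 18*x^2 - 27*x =-r^2 - 9*r - 18*x^2 + x*(-9*r - 27)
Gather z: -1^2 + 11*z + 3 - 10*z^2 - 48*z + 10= -10*z^2 - 37*z + 12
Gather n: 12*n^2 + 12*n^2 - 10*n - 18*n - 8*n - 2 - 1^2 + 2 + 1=24*n^2 - 36*n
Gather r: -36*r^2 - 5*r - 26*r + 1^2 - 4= -36*r^2 - 31*r - 3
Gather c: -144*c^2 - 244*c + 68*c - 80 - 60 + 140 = -144*c^2 - 176*c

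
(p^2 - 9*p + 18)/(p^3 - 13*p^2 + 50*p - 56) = (p^2 - 9*p + 18)/(p^3 - 13*p^2 + 50*p - 56)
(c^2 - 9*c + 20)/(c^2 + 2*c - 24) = (c - 5)/(c + 6)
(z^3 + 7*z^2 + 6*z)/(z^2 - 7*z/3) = 3*(z^2 + 7*z + 6)/(3*z - 7)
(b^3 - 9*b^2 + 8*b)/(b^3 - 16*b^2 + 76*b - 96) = b*(b - 1)/(b^2 - 8*b + 12)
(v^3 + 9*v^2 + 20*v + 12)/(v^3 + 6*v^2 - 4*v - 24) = (v + 1)/(v - 2)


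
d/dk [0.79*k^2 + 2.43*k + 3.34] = 1.58*k + 2.43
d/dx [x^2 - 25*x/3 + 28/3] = 2*x - 25/3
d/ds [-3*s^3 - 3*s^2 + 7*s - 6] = -9*s^2 - 6*s + 7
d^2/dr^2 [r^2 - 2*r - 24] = 2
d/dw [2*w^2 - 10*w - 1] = 4*w - 10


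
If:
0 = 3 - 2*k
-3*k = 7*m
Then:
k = 3/2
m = -9/14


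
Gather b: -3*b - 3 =-3*b - 3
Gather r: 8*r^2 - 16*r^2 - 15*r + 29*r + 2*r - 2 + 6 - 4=-8*r^2 + 16*r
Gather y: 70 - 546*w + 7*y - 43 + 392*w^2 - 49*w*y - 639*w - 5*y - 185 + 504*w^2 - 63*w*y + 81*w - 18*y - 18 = 896*w^2 - 1104*w + y*(-112*w - 16) - 176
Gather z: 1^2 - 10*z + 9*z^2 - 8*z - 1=9*z^2 - 18*z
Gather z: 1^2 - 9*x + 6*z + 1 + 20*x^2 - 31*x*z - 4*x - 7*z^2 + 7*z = 20*x^2 - 13*x - 7*z^2 + z*(13 - 31*x) + 2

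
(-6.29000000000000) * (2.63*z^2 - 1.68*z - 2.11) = -16.5427*z^2 + 10.5672*z + 13.2719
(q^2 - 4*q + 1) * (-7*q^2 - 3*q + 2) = -7*q^4 + 25*q^3 + 7*q^2 - 11*q + 2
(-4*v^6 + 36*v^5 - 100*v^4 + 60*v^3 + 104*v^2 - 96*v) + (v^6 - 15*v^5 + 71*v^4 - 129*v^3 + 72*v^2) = -3*v^6 + 21*v^5 - 29*v^4 - 69*v^3 + 176*v^2 - 96*v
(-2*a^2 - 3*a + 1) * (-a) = 2*a^3 + 3*a^2 - a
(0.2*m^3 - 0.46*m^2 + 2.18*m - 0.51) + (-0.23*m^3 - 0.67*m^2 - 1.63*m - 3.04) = -0.03*m^3 - 1.13*m^2 + 0.55*m - 3.55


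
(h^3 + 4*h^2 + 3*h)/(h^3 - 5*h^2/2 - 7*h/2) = 2*(h + 3)/(2*h - 7)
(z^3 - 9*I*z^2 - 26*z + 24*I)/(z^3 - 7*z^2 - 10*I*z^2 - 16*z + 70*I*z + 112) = (z^2 - 7*I*z - 12)/(z^2 - z*(7 + 8*I) + 56*I)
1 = 1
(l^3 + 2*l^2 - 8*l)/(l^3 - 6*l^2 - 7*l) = (-l^2 - 2*l + 8)/(-l^2 + 6*l + 7)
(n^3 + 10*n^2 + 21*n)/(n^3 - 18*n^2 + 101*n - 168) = n*(n^2 + 10*n + 21)/(n^3 - 18*n^2 + 101*n - 168)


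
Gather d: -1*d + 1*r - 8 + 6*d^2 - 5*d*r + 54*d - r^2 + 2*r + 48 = 6*d^2 + d*(53 - 5*r) - r^2 + 3*r + 40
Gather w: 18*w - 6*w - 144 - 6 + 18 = 12*w - 132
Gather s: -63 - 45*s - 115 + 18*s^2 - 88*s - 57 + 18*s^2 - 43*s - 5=36*s^2 - 176*s - 240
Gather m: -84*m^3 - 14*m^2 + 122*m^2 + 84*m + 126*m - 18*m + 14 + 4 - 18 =-84*m^3 + 108*m^2 + 192*m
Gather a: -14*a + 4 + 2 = 6 - 14*a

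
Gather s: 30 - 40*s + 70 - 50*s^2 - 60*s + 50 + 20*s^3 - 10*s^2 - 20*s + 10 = 20*s^3 - 60*s^2 - 120*s + 160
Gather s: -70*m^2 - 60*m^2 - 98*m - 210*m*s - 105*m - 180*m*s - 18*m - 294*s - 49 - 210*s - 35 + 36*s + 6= -130*m^2 - 221*m + s*(-390*m - 468) - 78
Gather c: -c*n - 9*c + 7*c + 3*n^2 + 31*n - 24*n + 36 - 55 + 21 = c*(-n - 2) + 3*n^2 + 7*n + 2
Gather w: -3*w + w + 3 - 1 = 2 - 2*w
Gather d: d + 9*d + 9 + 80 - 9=10*d + 80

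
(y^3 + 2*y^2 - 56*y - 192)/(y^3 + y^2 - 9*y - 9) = (y^3 + 2*y^2 - 56*y - 192)/(y^3 + y^2 - 9*y - 9)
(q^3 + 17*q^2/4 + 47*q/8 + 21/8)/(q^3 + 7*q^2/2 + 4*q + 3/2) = (q + 7/4)/(q + 1)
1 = 1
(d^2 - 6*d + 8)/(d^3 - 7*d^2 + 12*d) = (d - 2)/(d*(d - 3))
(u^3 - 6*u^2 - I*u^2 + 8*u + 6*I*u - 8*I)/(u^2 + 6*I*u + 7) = (u^2 - 6*u + 8)/(u + 7*I)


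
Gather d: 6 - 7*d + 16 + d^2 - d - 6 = d^2 - 8*d + 16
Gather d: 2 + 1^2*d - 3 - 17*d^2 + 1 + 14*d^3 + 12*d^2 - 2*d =14*d^3 - 5*d^2 - d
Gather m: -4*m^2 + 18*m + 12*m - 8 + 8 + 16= -4*m^2 + 30*m + 16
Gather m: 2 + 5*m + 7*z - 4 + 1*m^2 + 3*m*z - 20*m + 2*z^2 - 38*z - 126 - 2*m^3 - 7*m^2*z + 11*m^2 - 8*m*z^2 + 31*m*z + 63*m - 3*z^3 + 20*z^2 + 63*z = -2*m^3 + m^2*(12 - 7*z) + m*(-8*z^2 + 34*z + 48) - 3*z^3 + 22*z^2 + 32*z - 128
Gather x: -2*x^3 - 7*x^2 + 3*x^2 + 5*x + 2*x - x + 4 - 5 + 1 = -2*x^3 - 4*x^2 + 6*x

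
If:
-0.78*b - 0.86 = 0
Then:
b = -1.10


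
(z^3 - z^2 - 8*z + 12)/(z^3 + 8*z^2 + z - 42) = (z - 2)/(z + 7)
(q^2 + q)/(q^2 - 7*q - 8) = q/(q - 8)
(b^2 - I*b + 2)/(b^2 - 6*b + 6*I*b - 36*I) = (b^2 - I*b + 2)/(b^2 + 6*b*(-1 + I) - 36*I)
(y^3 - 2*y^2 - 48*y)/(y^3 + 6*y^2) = (y - 8)/y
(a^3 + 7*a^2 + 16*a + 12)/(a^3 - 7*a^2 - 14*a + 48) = (a^2 + 4*a + 4)/(a^2 - 10*a + 16)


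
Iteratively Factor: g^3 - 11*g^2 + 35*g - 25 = (g - 5)*(g^2 - 6*g + 5) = (g - 5)^2*(g - 1)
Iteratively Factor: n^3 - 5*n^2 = (n)*(n^2 - 5*n) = n^2*(n - 5)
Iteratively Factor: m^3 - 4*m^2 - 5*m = (m + 1)*(m^2 - 5*m) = (m - 5)*(m + 1)*(m)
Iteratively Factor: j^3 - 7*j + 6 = (j + 3)*(j^2 - 3*j + 2) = (j - 1)*(j + 3)*(j - 2)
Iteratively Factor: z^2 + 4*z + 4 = (z + 2)*(z + 2)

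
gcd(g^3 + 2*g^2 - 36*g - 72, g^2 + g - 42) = g - 6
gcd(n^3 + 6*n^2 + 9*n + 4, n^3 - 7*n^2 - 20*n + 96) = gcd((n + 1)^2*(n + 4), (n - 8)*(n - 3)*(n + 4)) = n + 4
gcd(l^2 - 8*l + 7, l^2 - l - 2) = 1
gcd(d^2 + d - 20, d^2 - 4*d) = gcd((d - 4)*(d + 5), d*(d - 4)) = d - 4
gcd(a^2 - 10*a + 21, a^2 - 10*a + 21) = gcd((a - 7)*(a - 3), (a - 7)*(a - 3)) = a^2 - 10*a + 21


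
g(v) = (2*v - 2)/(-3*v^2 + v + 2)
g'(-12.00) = 0.01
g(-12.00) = 0.06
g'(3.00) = 0.05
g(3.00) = -0.18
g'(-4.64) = 0.04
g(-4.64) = 0.17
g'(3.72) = 0.03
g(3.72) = -0.15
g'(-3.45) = 0.09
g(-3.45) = 0.24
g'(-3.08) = 0.11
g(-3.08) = 0.28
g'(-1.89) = 0.45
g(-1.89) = 0.54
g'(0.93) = 0.26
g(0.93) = -0.42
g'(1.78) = 0.11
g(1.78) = -0.27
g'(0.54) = 0.46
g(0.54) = -0.55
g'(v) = (2*v - 2)*(6*v - 1)/(-3*v^2 + v + 2)^2 + 2/(-3*v^2 + v + 2)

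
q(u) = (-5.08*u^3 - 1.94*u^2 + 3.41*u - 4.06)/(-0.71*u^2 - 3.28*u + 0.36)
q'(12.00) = 6.65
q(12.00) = 63.87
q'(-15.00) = 5.84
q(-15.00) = -151.13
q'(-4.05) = -293.62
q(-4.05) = 144.01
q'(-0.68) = -3.01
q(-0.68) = -2.51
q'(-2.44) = -19.36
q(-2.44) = 12.06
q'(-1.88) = -10.12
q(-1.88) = 4.09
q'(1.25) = 2.47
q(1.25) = 2.63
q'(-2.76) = -28.60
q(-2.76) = 19.62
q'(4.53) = 5.49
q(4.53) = 17.22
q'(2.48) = 4.31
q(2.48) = 7.00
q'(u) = (1.42*u + 3.28)*(-5.08*u^3 - 1.94*u^2 + 3.41*u - 4.06)/(-0.71*u^2 - 3.28*u + 0.36)^2 + (-15.24*u^2 - 3.88*u + 3.41)/(-0.71*u^2 - 3.28*u + 0.36) = (3.6068*u^4 + 33.3248*u^3 + 3.2979*u^2 - 7.162*u - 12.0892)/(0.5041*u^4 + 4.6576*u^3 + 10.2472*u^2 - 2.3616*u + 0.1296)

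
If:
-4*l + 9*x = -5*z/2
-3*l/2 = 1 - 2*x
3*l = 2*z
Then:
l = -9/13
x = -1/52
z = -27/26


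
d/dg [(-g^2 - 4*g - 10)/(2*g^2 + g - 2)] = (7*g^2 + 44*g + 18)/(4*g^4 + 4*g^3 - 7*g^2 - 4*g + 4)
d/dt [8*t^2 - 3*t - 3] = 16*t - 3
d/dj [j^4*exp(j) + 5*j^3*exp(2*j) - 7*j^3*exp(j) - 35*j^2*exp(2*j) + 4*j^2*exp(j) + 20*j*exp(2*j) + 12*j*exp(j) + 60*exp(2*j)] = (j^4 + 10*j^3*exp(j) - 3*j^3 - 55*j^2*exp(j) - 17*j^2 - 30*j*exp(j) + 20*j + 140*exp(j) + 12)*exp(j)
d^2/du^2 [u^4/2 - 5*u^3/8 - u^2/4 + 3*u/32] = 6*u^2 - 15*u/4 - 1/2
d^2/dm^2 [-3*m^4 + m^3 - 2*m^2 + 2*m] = -36*m^2 + 6*m - 4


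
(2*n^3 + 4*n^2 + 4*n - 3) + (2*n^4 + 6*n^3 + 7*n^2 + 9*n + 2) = 2*n^4 + 8*n^3 + 11*n^2 + 13*n - 1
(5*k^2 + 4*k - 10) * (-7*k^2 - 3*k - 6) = -35*k^4 - 43*k^3 + 28*k^2 + 6*k + 60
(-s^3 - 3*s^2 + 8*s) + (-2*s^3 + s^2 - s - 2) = -3*s^3 - 2*s^2 + 7*s - 2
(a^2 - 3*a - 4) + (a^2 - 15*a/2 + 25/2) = 2*a^2 - 21*a/2 + 17/2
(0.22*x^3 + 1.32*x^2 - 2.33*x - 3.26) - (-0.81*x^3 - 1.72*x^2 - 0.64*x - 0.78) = 1.03*x^3 + 3.04*x^2 - 1.69*x - 2.48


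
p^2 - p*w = p*(p - w)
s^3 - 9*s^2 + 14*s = s*(s - 7)*(s - 2)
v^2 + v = v*(v + 1)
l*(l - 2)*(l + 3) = l^3 + l^2 - 6*l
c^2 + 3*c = c*(c + 3)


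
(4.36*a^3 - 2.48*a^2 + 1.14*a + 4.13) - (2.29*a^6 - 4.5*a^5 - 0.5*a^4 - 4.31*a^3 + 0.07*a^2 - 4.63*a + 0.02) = -2.29*a^6 + 4.5*a^5 + 0.5*a^4 + 8.67*a^3 - 2.55*a^2 + 5.77*a + 4.11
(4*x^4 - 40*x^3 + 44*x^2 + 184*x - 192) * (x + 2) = 4*x^5 - 32*x^4 - 36*x^3 + 272*x^2 + 176*x - 384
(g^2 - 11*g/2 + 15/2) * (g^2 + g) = g^4 - 9*g^3/2 + 2*g^2 + 15*g/2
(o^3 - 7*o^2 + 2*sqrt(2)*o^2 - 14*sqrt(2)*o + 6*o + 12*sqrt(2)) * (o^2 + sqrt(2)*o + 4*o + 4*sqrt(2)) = o^5 - 3*o^4 + 3*sqrt(2)*o^4 - 18*o^3 - 9*sqrt(2)*o^3 - 66*sqrt(2)*o^2 + 12*o^2 - 88*o + 72*sqrt(2)*o + 96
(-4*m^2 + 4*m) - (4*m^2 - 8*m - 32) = -8*m^2 + 12*m + 32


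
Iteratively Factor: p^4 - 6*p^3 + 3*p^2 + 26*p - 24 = (p - 1)*(p^3 - 5*p^2 - 2*p + 24) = (p - 1)*(p + 2)*(p^2 - 7*p + 12) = (p - 3)*(p - 1)*(p + 2)*(p - 4)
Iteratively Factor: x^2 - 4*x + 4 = (x - 2)*(x - 2)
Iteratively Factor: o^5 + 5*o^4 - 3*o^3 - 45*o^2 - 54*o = (o)*(o^4 + 5*o^3 - 3*o^2 - 45*o - 54) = o*(o + 3)*(o^3 + 2*o^2 - 9*o - 18) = o*(o - 3)*(o + 3)*(o^2 + 5*o + 6) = o*(o - 3)*(o + 2)*(o + 3)*(o + 3)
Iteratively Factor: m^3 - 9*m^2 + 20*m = (m - 4)*(m^2 - 5*m) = m*(m - 4)*(m - 5)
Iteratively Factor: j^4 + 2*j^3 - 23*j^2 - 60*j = (j)*(j^3 + 2*j^2 - 23*j - 60) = j*(j + 4)*(j^2 - 2*j - 15) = j*(j - 5)*(j + 4)*(j + 3)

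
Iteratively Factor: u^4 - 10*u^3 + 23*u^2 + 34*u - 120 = (u - 3)*(u^3 - 7*u^2 + 2*u + 40) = (u - 5)*(u - 3)*(u^2 - 2*u - 8) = (u - 5)*(u - 4)*(u - 3)*(u + 2)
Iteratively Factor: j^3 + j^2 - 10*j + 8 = (j + 4)*(j^2 - 3*j + 2) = (j - 2)*(j + 4)*(j - 1)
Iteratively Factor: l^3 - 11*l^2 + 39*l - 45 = (l - 5)*(l^2 - 6*l + 9) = (l - 5)*(l - 3)*(l - 3)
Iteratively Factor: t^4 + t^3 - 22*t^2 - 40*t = (t + 4)*(t^3 - 3*t^2 - 10*t) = (t - 5)*(t + 4)*(t^2 + 2*t) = (t - 5)*(t + 2)*(t + 4)*(t)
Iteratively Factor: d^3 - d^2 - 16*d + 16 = (d + 4)*(d^2 - 5*d + 4) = (d - 4)*(d + 4)*(d - 1)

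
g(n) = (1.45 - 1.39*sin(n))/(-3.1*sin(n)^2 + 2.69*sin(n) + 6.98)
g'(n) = (1.45 - 1.39*sin(n))*(6.2*sin(n)*cos(n) - 2.69*cos(n))/(-3.1*sin(n)^2 + 2.69*sin(n) + 6.98)^2 - 1.39*cos(n)/(-3.1*sin(n)^2 + 2.69*sin(n) + 6.98) = (-4.309*sin(n)^2 + 8.99*sin(n) - 13.6027)*cos(n)/(9.61*sin(n)^4 - 16.678*sin(n)^3 - 36.0399*sin(n)^2 + 37.5524*sin(n) + 48.7204)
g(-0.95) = 0.94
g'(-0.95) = -1.84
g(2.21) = 0.05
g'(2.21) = 0.11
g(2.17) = 0.04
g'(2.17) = 0.10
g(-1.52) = 2.36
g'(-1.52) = -0.95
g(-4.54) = 0.01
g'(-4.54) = 0.03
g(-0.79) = 0.70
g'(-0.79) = -1.27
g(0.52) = 0.10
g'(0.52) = -0.16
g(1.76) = 0.01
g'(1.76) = 0.04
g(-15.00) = 0.60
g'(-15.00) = 1.05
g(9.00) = 0.12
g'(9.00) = 0.17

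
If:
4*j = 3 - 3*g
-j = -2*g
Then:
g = 3/11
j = 6/11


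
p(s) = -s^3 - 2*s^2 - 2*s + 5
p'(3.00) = -41.00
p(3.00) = -46.00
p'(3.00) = -41.00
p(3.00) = -46.00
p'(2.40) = -28.88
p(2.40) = -25.14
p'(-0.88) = -0.80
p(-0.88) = 5.89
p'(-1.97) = -5.76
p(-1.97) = 8.82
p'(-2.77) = -13.94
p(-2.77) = 16.45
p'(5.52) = -115.49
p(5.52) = -235.18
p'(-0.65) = -0.67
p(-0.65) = 5.73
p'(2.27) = -26.54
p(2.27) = -21.54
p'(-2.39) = -9.58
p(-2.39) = 12.01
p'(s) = -3*s^2 - 4*s - 2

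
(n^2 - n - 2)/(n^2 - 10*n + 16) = (n + 1)/(n - 8)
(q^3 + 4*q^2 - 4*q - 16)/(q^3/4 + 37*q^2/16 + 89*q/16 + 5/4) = 16*(q^2 - 4)/(4*q^2 + 21*q + 5)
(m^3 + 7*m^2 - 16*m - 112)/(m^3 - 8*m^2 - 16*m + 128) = (m + 7)/(m - 8)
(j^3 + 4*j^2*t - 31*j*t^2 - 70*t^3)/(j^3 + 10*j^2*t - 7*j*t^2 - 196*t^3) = (-j^2 + 3*j*t + 10*t^2)/(-j^2 - 3*j*t + 28*t^2)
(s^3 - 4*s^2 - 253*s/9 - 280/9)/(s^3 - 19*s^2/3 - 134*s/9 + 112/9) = (3*s + 5)/(3*s - 2)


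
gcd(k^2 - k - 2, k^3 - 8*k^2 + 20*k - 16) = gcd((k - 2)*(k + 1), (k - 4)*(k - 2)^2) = k - 2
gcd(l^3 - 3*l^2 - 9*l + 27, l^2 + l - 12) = l - 3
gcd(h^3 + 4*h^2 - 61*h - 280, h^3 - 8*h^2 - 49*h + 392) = h^2 - h - 56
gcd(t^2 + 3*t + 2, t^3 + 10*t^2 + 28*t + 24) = t + 2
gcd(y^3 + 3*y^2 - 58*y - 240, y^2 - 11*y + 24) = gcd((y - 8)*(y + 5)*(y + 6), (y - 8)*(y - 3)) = y - 8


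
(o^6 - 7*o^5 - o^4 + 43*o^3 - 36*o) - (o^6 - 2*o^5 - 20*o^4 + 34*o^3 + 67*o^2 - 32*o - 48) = -5*o^5 + 19*o^4 + 9*o^3 - 67*o^2 - 4*o + 48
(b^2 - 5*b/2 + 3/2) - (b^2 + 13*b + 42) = -31*b/2 - 81/2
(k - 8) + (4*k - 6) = 5*k - 14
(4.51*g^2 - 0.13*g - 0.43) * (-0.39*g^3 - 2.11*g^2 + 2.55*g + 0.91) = -1.7589*g^5 - 9.4654*g^4 + 11.9425*g^3 + 4.6799*g^2 - 1.2148*g - 0.3913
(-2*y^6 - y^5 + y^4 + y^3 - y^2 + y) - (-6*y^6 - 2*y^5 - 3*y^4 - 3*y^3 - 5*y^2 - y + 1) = 4*y^6 + y^5 + 4*y^4 + 4*y^3 + 4*y^2 + 2*y - 1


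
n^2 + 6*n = n*(n + 6)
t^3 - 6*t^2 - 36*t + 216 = (t - 6)^2*(t + 6)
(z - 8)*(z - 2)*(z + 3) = z^3 - 7*z^2 - 14*z + 48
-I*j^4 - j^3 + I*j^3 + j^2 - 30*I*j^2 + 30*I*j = j*(j - 6*I)*(j + 5*I)*(-I*j + I)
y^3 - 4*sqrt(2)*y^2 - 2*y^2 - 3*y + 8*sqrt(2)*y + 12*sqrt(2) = (y - 3)*(y + 1)*(y - 4*sqrt(2))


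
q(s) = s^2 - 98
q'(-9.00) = -18.00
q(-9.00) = -17.00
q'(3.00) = 6.00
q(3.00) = -89.00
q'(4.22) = 8.44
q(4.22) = -80.19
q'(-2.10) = -4.20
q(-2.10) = -93.59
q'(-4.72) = -9.44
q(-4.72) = -75.72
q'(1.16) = 2.32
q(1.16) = -96.65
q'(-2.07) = -4.14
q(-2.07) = -93.72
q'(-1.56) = -3.12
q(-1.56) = -95.57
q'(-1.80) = -3.60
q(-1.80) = -94.76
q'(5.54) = 11.08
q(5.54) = -67.31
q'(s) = 2*s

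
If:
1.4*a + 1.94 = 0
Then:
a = -1.39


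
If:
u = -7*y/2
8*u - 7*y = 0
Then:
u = 0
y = 0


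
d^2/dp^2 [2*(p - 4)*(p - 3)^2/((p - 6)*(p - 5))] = 8*(7*p^3 - 99*p^2 + 459*p - 693)/(p^6 - 33*p^5 + 453*p^4 - 3311*p^3 + 13590*p^2 - 29700*p + 27000)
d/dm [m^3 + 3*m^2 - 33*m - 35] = 3*m^2 + 6*m - 33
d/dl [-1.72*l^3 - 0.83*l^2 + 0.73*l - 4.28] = -5.16*l^2 - 1.66*l + 0.73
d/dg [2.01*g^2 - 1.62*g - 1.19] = 4.02*g - 1.62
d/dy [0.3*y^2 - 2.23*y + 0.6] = 0.6*y - 2.23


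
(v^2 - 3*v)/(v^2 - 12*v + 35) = v*(v - 3)/(v^2 - 12*v + 35)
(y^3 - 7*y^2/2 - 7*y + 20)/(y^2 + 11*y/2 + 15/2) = (y^2 - 6*y + 8)/(y + 3)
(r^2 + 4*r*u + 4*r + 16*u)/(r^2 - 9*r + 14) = (r^2 + 4*r*u + 4*r + 16*u)/(r^2 - 9*r + 14)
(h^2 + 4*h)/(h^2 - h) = (h + 4)/(h - 1)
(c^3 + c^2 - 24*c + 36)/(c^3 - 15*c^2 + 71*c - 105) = (c^2 + 4*c - 12)/(c^2 - 12*c + 35)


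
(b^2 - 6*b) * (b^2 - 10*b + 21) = b^4 - 16*b^3 + 81*b^2 - 126*b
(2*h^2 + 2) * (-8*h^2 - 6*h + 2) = -16*h^4 - 12*h^3 - 12*h^2 - 12*h + 4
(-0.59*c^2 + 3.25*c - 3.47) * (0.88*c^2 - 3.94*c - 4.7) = -0.5192*c^4 + 5.1846*c^3 - 13.0856*c^2 - 1.6032*c + 16.309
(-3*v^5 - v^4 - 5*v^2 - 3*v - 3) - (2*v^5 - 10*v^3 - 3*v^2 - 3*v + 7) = -5*v^5 - v^4 + 10*v^3 - 2*v^2 - 10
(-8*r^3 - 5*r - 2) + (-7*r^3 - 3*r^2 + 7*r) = -15*r^3 - 3*r^2 + 2*r - 2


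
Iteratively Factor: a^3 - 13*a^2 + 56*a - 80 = (a - 5)*(a^2 - 8*a + 16) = (a - 5)*(a - 4)*(a - 4)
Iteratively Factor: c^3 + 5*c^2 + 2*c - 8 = (c + 2)*(c^2 + 3*c - 4) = (c - 1)*(c + 2)*(c + 4)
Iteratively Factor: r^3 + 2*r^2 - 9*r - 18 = (r + 2)*(r^2 - 9) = (r + 2)*(r + 3)*(r - 3)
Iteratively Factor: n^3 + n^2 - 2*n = (n)*(n^2 + n - 2) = n*(n + 2)*(n - 1)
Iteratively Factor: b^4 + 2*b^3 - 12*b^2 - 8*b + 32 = (b + 2)*(b^3 - 12*b + 16) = (b - 2)*(b + 2)*(b^2 + 2*b - 8) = (b - 2)^2*(b + 2)*(b + 4)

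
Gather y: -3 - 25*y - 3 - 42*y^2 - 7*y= -42*y^2 - 32*y - 6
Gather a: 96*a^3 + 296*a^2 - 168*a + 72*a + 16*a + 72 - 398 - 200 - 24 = 96*a^3 + 296*a^2 - 80*a - 550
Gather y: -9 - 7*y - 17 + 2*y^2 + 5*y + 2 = 2*y^2 - 2*y - 24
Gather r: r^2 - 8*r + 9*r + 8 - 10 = r^2 + r - 2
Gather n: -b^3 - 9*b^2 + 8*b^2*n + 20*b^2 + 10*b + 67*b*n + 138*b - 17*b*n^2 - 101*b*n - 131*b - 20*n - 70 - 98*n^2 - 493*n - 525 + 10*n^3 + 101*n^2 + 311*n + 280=-b^3 + 11*b^2 + 17*b + 10*n^3 + n^2*(3 - 17*b) + n*(8*b^2 - 34*b - 202) - 315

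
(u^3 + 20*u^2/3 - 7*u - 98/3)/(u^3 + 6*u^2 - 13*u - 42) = (u - 7/3)/(u - 3)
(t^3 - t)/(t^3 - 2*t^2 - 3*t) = (t - 1)/(t - 3)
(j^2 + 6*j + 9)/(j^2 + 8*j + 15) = (j + 3)/(j + 5)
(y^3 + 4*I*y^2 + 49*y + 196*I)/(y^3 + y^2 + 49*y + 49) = (y + 4*I)/(y + 1)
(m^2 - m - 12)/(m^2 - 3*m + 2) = (m^2 - m - 12)/(m^2 - 3*m + 2)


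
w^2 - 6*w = w*(w - 6)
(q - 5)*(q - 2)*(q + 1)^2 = q^4 - 5*q^3 - 3*q^2 + 13*q + 10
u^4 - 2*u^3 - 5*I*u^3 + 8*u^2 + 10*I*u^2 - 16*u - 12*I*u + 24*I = (u - 2)*(u - 6*I)*(u - I)*(u + 2*I)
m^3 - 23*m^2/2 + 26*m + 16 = (m - 8)*(m - 4)*(m + 1/2)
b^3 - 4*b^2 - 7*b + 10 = (b - 5)*(b - 1)*(b + 2)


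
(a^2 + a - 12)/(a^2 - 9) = (a + 4)/(a + 3)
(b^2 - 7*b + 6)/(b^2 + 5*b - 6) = (b - 6)/(b + 6)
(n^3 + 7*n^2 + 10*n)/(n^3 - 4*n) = (n + 5)/(n - 2)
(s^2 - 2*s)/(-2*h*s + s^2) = (2 - s)/(2*h - s)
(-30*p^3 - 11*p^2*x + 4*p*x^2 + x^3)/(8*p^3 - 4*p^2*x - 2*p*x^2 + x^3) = (-15*p^2 + 2*p*x + x^2)/(4*p^2 - 4*p*x + x^2)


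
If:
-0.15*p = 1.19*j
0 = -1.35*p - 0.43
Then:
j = 0.04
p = -0.32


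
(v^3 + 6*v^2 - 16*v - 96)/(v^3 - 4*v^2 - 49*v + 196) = (v^2 + 10*v + 24)/(v^2 - 49)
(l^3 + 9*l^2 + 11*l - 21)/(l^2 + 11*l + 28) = (l^2 + 2*l - 3)/(l + 4)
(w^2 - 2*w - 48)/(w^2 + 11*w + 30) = (w - 8)/(w + 5)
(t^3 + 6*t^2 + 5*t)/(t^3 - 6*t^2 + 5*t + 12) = t*(t + 5)/(t^2 - 7*t + 12)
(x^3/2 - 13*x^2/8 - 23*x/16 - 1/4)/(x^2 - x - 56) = (-8*x^3 + 26*x^2 + 23*x + 4)/(16*(-x^2 + x + 56))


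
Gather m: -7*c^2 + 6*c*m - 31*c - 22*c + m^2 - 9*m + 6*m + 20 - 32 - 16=-7*c^2 - 53*c + m^2 + m*(6*c - 3) - 28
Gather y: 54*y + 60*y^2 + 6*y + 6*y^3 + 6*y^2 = 6*y^3 + 66*y^2 + 60*y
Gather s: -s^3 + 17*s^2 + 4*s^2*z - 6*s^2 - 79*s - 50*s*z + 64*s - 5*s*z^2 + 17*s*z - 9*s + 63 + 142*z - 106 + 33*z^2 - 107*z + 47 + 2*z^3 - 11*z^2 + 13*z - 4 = -s^3 + s^2*(4*z + 11) + s*(-5*z^2 - 33*z - 24) + 2*z^3 + 22*z^2 + 48*z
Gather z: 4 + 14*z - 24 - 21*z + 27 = 7 - 7*z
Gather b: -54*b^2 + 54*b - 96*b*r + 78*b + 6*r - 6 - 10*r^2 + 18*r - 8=-54*b^2 + b*(132 - 96*r) - 10*r^2 + 24*r - 14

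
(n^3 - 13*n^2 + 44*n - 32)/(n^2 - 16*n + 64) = (n^2 - 5*n + 4)/(n - 8)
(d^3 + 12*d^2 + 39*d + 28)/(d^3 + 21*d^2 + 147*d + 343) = (d^2 + 5*d + 4)/(d^2 + 14*d + 49)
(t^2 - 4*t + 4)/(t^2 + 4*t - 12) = (t - 2)/(t + 6)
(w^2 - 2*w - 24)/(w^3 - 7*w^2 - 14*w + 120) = 1/(w - 5)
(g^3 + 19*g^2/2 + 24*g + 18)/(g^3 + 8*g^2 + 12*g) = (g + 3/2)/g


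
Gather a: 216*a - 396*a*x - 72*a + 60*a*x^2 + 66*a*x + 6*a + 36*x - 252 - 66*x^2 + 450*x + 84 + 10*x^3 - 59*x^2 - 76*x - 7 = a*(60*x^2 - 330*x + 150) + 10*x^3 - 125*x^2 + 410*x - 175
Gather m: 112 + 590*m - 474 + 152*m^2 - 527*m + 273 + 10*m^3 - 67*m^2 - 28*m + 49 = 10*m^3 + 85*m^2 + 35*m - 40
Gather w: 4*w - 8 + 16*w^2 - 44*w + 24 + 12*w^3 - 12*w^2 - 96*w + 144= 12*w^3 + 4*w^2 - 136*w + 160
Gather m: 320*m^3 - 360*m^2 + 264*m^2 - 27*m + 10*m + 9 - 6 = 320*m^3 - 96*m^2 - 17*m + 3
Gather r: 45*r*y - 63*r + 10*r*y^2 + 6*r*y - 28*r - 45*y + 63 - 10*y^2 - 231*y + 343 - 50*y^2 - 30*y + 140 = r*(10*y^2 + 51*y - 91) - 60*y^2 - 306*y + 546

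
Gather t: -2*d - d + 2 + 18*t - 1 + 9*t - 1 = -3*d + 27*t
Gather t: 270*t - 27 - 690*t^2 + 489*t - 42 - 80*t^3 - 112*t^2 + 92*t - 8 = -80*t^3 - 802*t^2 + 851*t - 77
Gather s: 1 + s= s + 1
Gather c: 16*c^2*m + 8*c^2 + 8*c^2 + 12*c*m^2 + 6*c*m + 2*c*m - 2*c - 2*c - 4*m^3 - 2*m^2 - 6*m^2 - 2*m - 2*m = c^2*(16*m + 16) + c*(12*m^2 + 8*m - 4) - 4*m^3 - 8*m^2 - 4*m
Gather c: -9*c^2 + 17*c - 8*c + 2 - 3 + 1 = -9*c^2 + 9*c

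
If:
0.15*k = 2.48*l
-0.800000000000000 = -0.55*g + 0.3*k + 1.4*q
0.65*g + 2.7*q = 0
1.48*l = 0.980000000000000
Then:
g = 4.60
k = 10.95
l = 0.66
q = -1.11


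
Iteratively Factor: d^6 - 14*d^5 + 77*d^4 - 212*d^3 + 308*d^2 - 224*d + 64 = (d - 2)*(d^5 - 12*d^4 + 53*d^3 - 106*d^2 + 96*d - 32) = (d - 2)^2*(d^4 - 10*d^3 + 33*d^2 - 40*d + 16) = (d - 4)*(d - 2)^2*(d^3 - 6*d^2 + 9*d - 4) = (d - 4)^2*(d - 2)^2*(d^2 - 2*d + 1) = (d - 4)^2*(d - 2)^2*(d - 1)*(d - 1)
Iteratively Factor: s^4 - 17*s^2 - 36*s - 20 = (s + 2)*(s^3 - 2*s^2 - 13*s - 10) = (s - 5)*(s + 2)*(s^2 + 3*s + 2) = (s - 5)*(s + 2)^2*(s + 1)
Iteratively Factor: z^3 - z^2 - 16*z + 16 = (z + 4)*(z^2 - 5*z + 4) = (z - 1)*(z + 4)*(z - 4)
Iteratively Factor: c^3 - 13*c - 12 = (c - 4)*(c^2 + 4*c + 3) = (c - 4)*(c + 1)*(c + 3)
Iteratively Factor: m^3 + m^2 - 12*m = (m)*(m^2 + m - 12) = m*(m + 4)*(m - 3)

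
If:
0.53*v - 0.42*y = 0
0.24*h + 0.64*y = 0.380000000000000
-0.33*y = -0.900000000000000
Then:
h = -5.69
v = 2.16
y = 2.73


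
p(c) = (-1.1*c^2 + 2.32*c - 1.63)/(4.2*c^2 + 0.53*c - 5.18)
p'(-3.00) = -0.19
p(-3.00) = -0.60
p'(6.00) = -0.01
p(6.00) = -0.18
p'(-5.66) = -0.03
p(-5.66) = -0.40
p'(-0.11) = -0.52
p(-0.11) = 0.37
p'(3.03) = -0.02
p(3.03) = -0.13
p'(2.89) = -0.03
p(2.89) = -0.13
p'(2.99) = -0.02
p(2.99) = -0.13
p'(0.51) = -0.07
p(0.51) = 0.19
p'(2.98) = -0.02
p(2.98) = -0.13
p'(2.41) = -0.03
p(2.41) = -0.12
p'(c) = (2.32 - 2.2*c)/(4.2*c^2 + 0.53*c - 5.18) + (-8.4*c - 0.53)*(-1.1*c^2 + 2.32*c - 1.63)/(4.2*c^2 + 0.53*c - 5.18)^2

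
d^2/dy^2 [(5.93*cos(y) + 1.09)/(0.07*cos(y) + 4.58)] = (-124.040598*cos(y) + 0.9479085*cos(2*y) - 2.8437255)/(0.000343*cos(y)^3 + 0.067326*cos(y)^2 + 4.405044*cos(y) + 96.071912)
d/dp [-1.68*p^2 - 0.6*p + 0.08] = -3.36*p - 0.6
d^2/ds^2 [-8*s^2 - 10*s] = -16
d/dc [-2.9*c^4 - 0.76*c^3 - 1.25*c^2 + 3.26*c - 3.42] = -11.6*c^3 - 2.28*c^2 - 2.5*c + 3.26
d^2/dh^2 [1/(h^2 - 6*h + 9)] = 6/(h^4 - 12*h^3 + 54*h^2 - 108*h + 81)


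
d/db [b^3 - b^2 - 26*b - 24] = 3*b^2 - 2*b - 26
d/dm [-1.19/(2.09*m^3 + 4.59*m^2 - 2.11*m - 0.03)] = (7.4613*m^2 + 10.9242*m - 2.5109)/(2.09*m^3 + 4.59*m^2 - 2.11*m - 0.03)^2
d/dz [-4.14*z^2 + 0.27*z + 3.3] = 0.27 - 8.28*z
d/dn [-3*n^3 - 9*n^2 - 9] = 9*n*(-n - 2)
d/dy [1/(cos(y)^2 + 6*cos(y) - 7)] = 2*(cos(y) + 3)*sin(y)/(cos(y)^2 + 6*cos(y) - 7)^2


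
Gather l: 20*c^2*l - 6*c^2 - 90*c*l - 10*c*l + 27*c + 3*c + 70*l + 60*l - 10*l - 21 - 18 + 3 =-6*c^2 + 30*c + l*(20*c^2 - 100*c + 120) - 36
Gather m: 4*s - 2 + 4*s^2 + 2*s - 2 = 4*s^2 + 6*s - 4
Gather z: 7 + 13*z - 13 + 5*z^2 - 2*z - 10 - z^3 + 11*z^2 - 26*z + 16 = -z^3 + 16*z^2 - 15*z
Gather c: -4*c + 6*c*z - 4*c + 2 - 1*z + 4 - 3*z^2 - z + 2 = c*(6*z - 8) - 3*z^2 - 2*z + 8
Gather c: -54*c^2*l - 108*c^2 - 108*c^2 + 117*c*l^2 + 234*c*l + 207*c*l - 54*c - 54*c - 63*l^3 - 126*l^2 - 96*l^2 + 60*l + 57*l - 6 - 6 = c^2*(-54*l - 216) + c*(117*l^2 + 441*l - 108) - 63*l^3 - 222*l^2 + 117*l - 12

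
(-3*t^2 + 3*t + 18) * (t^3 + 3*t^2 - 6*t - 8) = -3*t^5 - 6*t^4 + 45*t^3 + 60*t^2 - 132*t - 144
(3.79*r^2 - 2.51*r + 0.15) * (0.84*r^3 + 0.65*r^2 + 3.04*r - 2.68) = 3.1836*r^5 + 0.355100000000001*r^4 + 10.0161*r^3 - 17.6901*r^2 + 7.1828*r - 0.402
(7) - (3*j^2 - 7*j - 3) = -3*j^2 + 7*j + 10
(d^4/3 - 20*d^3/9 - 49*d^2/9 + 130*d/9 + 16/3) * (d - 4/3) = d^5/3 - 8*d^4/3 - 67*d^3/27 + 586*d^2/27 - 376*d/27 - 64/9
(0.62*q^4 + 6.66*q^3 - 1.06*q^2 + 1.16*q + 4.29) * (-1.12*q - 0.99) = -0.6944*q^5 - 8.073*q^4 - 5.4062*q^3 - 0.2498*q^2 - 5.9532*q - 4.2471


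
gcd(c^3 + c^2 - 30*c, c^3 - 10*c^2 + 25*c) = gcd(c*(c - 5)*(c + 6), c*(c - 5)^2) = c^2 - 5*c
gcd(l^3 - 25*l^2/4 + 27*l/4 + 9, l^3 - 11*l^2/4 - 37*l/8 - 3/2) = l^2 - 13*l/4 - 3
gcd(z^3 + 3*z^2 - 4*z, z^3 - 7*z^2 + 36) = 1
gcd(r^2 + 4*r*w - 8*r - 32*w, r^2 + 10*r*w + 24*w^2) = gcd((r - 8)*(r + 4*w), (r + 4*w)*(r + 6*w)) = r + 4*w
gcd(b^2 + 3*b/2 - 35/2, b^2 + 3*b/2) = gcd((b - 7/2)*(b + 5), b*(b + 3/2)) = 1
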